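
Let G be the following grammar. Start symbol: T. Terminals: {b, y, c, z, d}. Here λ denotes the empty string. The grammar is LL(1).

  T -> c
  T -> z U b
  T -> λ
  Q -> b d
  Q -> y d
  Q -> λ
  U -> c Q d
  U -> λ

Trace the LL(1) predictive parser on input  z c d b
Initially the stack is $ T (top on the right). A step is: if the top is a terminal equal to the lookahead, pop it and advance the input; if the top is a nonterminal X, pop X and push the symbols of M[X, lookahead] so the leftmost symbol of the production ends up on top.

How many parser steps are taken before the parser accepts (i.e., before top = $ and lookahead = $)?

step 1: stack=$ T  input=z c d b $  — expand T -> z U b
step 2: stack=$ b U z  input=z c d b $  — match z
step 3: stack=$ b U  input=c d b $  — expand U -> c Q d
step 4: stack=$ b d Q c  input=c d b $  — match c
step 5: stack=$ b d Q  input=d b $  — expand Q -> λ
step 6: stack=$ b d  input=d b $  — match d
step 7: stack=$ b  input=b $  — match b
Accept reached after 7 steps.

7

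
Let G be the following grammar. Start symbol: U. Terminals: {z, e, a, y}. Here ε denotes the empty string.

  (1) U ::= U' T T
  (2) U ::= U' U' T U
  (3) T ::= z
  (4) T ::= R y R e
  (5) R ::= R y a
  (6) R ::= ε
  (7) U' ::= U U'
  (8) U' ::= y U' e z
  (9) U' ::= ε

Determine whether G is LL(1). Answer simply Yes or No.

FIRST(U) = {y, z}
FIRST(T) = {y, z}
FIRST(R) = {ε, y}
FIRST(U') = {ε, y, z}
FOLLOW(U) = {$, e, y, z}
FOLLOW(T) = {$, e, y, z}
FOLLOW(R) = {e, y}
FOLLOW(U') = {e, y, z}
Cell M[R, y] receives both R ::= R y a and R ::= ε — the grammar is not LL(1).

No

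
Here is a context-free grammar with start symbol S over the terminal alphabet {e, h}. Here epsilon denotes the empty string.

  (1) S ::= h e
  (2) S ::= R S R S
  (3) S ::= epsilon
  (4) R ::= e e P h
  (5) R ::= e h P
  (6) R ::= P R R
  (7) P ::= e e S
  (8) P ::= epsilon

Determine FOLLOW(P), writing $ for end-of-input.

FIRST(P): from P::=e e S we get {e}; from P::=epsilon we get {epsilon}. So FIRST(P) = {epsilon, e}.
FIRST(R): from R::=e e P h we get {e}; from R::=e h P we get {e}; from R::=P R R we get {e}. So FIRST(R) = {e}.
FIRST(S): from S::=h e we get {h}; from S::=R S R S we get {e}; from S::=epsilon we get {epsilon}. So FIRST(S) = {epsilon, e, h}.
FOLLOW(S) includes $ since S is the start symbol.
FOLLOW(S): in S::=R S R S (occurrence 1), S is followed by R S with FIRST {e}; in S::=R S R S (occurrence 2), the suffix after S is empty (adds nothing new); in P::=e e S, the suffix after S is empty, so FOLLOW(S) ⊇ FOLLOW(P) = {$, e, h}. Thus FOLLOW(S) = {$, e, h}.
FOLLOW(R): in S::=R S R S (occurrence 1), R is followed by S R S with FIRST {e, h}; in S::=R S R S (occurrence 2), R is followed by S with FIRST {epsilon, e, h}; in S::=R S R S (occurrence 2), the suffix after R is nullable, so FOLLOW(R) ⊇ FOLLOW(S) = {$, e, h}; in R::=P R R (occurrence 1), R is followed by R with FIRST {e}; in R::=P R R (occurrence 2), the suffix after R is empty (adds nothing new). Thus FOLLOW(R) = {$, e, h}.
FOLLOW(P): in R::=e e P h, P is followed by h with FIRST {h}; in R::=e h P, the suffix after P is empty, so FOLLOW(P) ⊇ FOLLOW(R) = {$, e, h}; in R::=P R R, P is followed by R R with FIRST {e}. Thus FOLLOW(P) = {$, e, h}.

{$, e, h}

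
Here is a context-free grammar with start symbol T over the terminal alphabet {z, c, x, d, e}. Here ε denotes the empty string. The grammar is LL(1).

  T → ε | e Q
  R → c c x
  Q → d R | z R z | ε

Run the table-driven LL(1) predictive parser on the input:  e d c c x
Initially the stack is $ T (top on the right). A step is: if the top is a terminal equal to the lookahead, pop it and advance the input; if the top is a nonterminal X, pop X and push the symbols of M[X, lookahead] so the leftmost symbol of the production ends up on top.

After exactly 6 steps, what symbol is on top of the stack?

step 1: stack=$ T  input=e d c c x $  — expand T → e Q
step 2: stack=$ Q e  input=e d c c x $  — match e
step 3: stack=$ Q  input=d c c x $  — expand Q → d R
step 4: stack=$ R d  input=d c c x $  — match d
step 5: stack=$ R  input=c c x $  — expand R → c c x
step 6: stack=$ x c c  input=c c x $  — match c
Stack after step 6: $ x c (top = c).

c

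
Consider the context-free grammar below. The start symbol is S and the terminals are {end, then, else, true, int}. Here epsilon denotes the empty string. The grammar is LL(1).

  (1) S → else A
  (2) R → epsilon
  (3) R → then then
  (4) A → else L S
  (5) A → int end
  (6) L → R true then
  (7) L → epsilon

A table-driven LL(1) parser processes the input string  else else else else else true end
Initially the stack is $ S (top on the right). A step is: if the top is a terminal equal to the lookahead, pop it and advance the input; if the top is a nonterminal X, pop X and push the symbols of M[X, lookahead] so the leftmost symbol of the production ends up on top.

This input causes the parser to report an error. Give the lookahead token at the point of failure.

true

step 1: stack=$ S  input=else else else else else true end $  — expand S → else A
step 2: stack=$ A else  input=else else else else else true end $  — match else
step 3: stack=$ A  input=else else else else true end $  — expand A → else L S
step 4: stack=$ S L else  input=else else else else true end $  — match else
step 5: stack=$ S L  input=else else else true end $  — expand L → epsilon
step 6: stack=$ S  input=else else else true end $  — expand S → else A
step 7: stack=$ A else  input=else else else true end $  — match else
step 8: stack=$ A  input=else else true end $  — expand A → else L S
step 9: stack=$ S L else  input=else else true end $  — match else
step 10: stack=$ S L  input=else true end $  — expand L → epsilon
step 11: stack=$ S  input=else true end $  — expand S → else A
step 12: stack=$ A else  input=else true end $  — match else
step 13: stack=$ A  input=true end $  — error: M[A, true] is empty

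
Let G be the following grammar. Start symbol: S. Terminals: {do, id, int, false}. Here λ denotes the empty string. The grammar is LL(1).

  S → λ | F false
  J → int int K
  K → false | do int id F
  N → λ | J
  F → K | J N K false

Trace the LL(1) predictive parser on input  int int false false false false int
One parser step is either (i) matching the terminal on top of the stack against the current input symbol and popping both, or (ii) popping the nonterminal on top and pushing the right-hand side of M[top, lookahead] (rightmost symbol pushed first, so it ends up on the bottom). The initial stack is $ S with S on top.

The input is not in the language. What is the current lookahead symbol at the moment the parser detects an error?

int

step 1: stack=$ S  input=int int false false false false int $  — expand S → F false
step 2: stack=$ false F  input=int int false false false false int $  — expand F → J N K false
step 3: stack=$ false false K N J  input=int int false false false false int $  — expand J → int int K
step 4: stack=$ false false K N K int int  input=int int false false false false int $  — match int
step 5: stack=$ false false K N K int  input=int false false false false int $  — match int
step 6: stack=$ false false K N K  input=false false false false int $  — expand K → false
step 7: stack=$ false false K N false  input=false false false false int $  — match false
step 8: stack=$ false false K N  input=false false false int $  — expand N → λ
step 9: stack=$ false false K  input=false false false int $  — expand K → false
step 10: stack=$ false false false  input=false false false int $  — match false
step 11: stack=$ false false  input=false false int $  — match false
step 12: stack=$ false  input=false int $  — match false
step 13: stack=$  input=int $  — error: stack empty but input remains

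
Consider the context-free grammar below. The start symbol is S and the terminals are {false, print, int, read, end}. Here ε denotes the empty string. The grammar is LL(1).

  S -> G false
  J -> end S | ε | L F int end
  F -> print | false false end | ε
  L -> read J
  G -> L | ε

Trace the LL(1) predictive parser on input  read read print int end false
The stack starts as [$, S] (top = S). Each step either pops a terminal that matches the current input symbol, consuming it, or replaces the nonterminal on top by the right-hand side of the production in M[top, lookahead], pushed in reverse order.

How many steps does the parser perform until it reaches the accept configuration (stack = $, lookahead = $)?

      Stack                     Input                            Action
   1  $ S                       read read print int end false $  expand S -> G false
   2  $ false G                 read read print int end false $  expand G -> L
   3  $ false L                 read read print int end false $  expand L -> read J
   4  $ false J read            read read print int end false $  match read
   5  $ false J                 read print int end false $       expand J -> L F int end
   6  $ false end int F L       read print int end false $       expand L -> read J
   7  $ false end int F J read  read print int end false $       match read
   8  $ false end int F J       print int end false $            expand J -> ε
   9  $ false end int F         print int end false $            expand F -> print
  10  $ false end int print     print int end false $            match print
  11  $ false end int           int end false $                  match int
  12  $ false end               end false $                      match end
  13  $ false                   false $                          match false
Accept reached after 13 steps.

13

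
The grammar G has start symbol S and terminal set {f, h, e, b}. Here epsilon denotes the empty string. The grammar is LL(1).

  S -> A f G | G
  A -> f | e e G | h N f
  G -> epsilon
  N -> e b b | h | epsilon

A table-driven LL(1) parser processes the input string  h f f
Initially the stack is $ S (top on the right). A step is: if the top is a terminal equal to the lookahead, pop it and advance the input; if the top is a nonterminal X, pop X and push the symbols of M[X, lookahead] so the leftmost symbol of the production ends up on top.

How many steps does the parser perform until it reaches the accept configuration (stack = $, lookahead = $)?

step 1: stack=$ S  input=h f f $  — expand S -> A f G
step 2: stack=$ G f A  input=h f f $  — expand A -> h N f
step 3: stack=$ G f f N h  input=h f f $  — match h
step 4: stack=$ G f f N  input=f f $  — expand N -> epsilon
step 5: stack=$ G f f  input=f f $  — match f
step 6: stack=$ G f  input=f $  — match f
step 7: stack=$ G  input=$  — expand G -> epsilon
Accept reached after 7 steps.

7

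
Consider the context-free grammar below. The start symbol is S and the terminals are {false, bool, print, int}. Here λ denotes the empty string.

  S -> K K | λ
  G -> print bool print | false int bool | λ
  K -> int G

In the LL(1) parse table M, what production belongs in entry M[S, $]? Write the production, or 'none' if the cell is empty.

S -> λ

FIRST(G): from G->print bool print we get {print}; from G->false int bool we get {false}; from G->λ we get {λ}. So FIRST(G) = {λ, false, print}.
FIRST(K): from K->int G we get {int}. So FIRST(K) = {int}.
FIRST(S): from S->K K we get {int}; from S->λ we get {λ}. So FIRST(S) = {λ, int}.
FOLLOW(S) includes $ since S is the start symbol.
FOLLOW(S): S appears on no right-hand side. Thus FOLLOW(S) = {$}.
For S -> K K: FIRST(K K) = {int}, so it goes in M[S, t] for t ∈ {int}.
For S -> λ: FIRST(λ) = {λ}, so it goes in M[S, t] for t ∈ {}; since λ ∈ FIRST, also for every t ∈ FOLLOW(S) = {$}.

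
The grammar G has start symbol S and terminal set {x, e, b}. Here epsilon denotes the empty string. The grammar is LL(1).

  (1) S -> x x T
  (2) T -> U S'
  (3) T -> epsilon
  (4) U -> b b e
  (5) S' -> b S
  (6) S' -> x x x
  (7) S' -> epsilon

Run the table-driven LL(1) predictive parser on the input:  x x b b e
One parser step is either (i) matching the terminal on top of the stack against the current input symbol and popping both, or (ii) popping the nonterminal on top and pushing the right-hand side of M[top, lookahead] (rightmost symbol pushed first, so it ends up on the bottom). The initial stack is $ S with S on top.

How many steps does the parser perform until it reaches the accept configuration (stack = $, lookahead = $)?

     Stack       Input        Action
  1  $ S         x x b b e $  expand S -> x x T
  2  $ T x x     x x b b e $  match x
  3  $ T x       x b b e $    match x
  4  $ T         b b e $      expand T -> U S'
  5  $ S' U      b b e $      expand U -> b b e
  6  $ S' e b b  b b e $      match b
  7  $ S' e b    b e $        match b
  8  $ S' e      e $          match e
  9  $ S'        $            expand S' -> epsilon
Accept reached after 9 steps.

9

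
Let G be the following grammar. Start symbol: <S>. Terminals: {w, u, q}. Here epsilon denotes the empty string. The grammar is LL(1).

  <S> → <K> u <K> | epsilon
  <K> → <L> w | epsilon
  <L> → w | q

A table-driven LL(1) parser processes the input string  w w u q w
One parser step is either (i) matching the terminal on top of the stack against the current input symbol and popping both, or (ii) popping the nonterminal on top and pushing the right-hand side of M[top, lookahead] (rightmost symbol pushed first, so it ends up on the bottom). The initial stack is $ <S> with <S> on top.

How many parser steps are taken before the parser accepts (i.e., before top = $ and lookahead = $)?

10

step 1: stack=$ <S>  input=w w u q w $  — expand <S> → <K> u <K>
step 2: stack=$ <K> u <K>  input=w w u q w $  — expand <K> → <L> w
step 3: stack=$ <K> u w <L>  input=w w u q w $  — expand <L> → w
step 4: stack=$ <K> u w w  input=w w u q w $  — match w
step 5: stack=$ <K> u w  input=w u q w $  — match w
step 6: stack=$ <K> u  input=u q w $  — match u
step 7: stack=$ <K>  input=q w $  — expand <K> → <L> w
step 8: stack=$ w <L>  input=q w $  — expand <L> → q
step 9: stack=$ w q  input=q w $  — match q
step 10: stack=$ w  input=w $  — match w
Accept reached after 10 steps.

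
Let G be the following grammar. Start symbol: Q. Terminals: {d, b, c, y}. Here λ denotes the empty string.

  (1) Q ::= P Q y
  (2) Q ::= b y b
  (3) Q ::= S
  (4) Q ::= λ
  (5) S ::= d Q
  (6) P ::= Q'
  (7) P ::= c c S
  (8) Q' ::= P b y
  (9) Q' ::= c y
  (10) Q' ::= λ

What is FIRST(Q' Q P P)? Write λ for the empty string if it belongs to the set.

{λ, b, c, d, y}

FIRST(S) = {d}
FIRST(Q) = {λ, b, c, d, y}  (via P Q y, S)
FIRST(P) = {λ, b, c}  (via Q')
FIRST(Q') = {λ, b, c}  (via P b y)
FIRST(Q' Q P P): take FIRST of each symbol in turn, carrying on past any symbol whose FIRST contains λ; result {λ, b, c, d, y}.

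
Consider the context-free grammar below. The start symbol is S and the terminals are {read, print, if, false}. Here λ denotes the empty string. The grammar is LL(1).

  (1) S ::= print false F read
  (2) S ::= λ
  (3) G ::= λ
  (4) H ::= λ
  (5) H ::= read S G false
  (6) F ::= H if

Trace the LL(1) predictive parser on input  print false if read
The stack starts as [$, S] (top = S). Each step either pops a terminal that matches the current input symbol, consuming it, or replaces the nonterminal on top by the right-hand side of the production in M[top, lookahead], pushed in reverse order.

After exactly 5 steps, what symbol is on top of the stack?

if

     Stack                 Input                  Action
  1  $ S                   print false if read $  expand S ::= print false F read
  2  $ read F false print  print false if read $  match print
  3  $ read F false        false if read $        match false
  4  $ read F              if read $              expand F ::= H if
  5  $ read if H           if read $              expand H ::= λ
Stack after step 5: $ read if (top = if).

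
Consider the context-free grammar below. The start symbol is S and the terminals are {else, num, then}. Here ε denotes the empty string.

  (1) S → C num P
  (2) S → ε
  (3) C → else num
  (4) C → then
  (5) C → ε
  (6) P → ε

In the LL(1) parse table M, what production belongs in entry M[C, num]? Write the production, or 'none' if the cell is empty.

FIRST(C): from C→else num we get {else}; from C→then we get {then}; from C→ε we get {ε}. So FIRST(C) = {ε, else, then}.
FIRST(P): from P→ε we get {ε}. So FIRST(P) = {ε}.
FIRST(S): from S→C num P we get {else, num, then}; from S→ε we get {ε}. So FIRST(S) = {ε, else, num, then}.
FOLLOW(S) includes $ since S is the start symbol.
FOLLOW(C): in S→C num P, C is followed by num P with FIRST {num}. Thus FOLLOW(C) = {num}.
For C → else num: FIRST(else num) = {else}, so it goes in M[C, t] for t ∈ {else}.
For C → then: FIRST(then) = {then}, so it goes in M[C, t] for t ∈ {then}.
For C → ε: FIRST(ε) = {ε}, so it goes in M[C, t] for t ∈ {}; since ε ∈ FIRST, also for every t ∈ FOLLOW(C) = {num}.

C → ε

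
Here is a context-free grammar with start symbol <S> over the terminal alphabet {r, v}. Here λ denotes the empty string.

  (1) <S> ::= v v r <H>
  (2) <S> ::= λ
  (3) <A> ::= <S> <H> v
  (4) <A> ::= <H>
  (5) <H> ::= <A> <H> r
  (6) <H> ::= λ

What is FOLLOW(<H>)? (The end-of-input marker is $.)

FIRST(<S>) = {λ, v}
FIRST(<A>) = {λ, r, v}  (via <S> <H> v, <H>)
FIRST(<H>) = {λ, r, v}  (via <A> <H> r)
FOLLOW(<S>) includes $ since <S> is the start symbol.
FOLLOW(<S>): in <A>::=<S> <H> v, <S> is followed by <H> v with FIRST {r, v}. Thus FOLLOW(<S>) = {$, r, v}.
FOLLOW(<A>): in <H>::=<A> <H> r, <A> is followed by <H> r with FIRST {r, v}. Thus FOLLOW(<A>) = {r, v}.
FOLLOW(<H>): in <S>::=v v r <H>, the suffix after <H> is empty, so FOLLOW(<H>) ⊇ FOLLOW(<S>) = {$, r, v}; in <A>::=<S> <H> v, <H> is followed by v with FIRST {v}; in <A>::=<H>, the suffix after <H> is empty, so FOLLOW(<H>) ⊇ FOLLOW(<A>) = {r, v}; in <H>::=<A> <H> r, <H> is followed by r with FIRST {r}. Thus FOLLOW(<H>) = {$, r, v}.

{$, r, v}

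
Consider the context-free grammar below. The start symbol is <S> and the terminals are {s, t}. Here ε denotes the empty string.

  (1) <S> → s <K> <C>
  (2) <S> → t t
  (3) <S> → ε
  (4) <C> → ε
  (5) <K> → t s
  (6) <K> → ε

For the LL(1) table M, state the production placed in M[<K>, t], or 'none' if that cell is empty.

FIRST(<S>) = {ε, s, t}
FIRST(<C>) = {ε}
FIRST(<K>) = {ε, t}
FOLLOW(<S>) includes $ since <S> is the start symbol.
FOLLOW(<S>): <S> appears on no right-hand side. Thus FOLLOW(<S>) = {$}.
FOLLOW(<K>): in <S>→s <K> <C>, <K> is followed by <C> with FIRST {ε}; in <S>→s <K> <C>, the suffix after <K> is nullable, so FOLLOW(<K>) ⊇ FOLLOW(<S>) = {$}. Thus FOLLOW(<K>) = {$}.
For <K> → t s: FIRST(t s) = {t}, so it goes in M[<K>, t] for t ∈ {t}.
For <K> → ε: FIRST(ε) = {ε}, so it goes in M[<K>, t] for t ∈ {}; since ε ∈ FIRST, also for every t ∈ FOLLOW(<K>) = {$}.

<K> → t s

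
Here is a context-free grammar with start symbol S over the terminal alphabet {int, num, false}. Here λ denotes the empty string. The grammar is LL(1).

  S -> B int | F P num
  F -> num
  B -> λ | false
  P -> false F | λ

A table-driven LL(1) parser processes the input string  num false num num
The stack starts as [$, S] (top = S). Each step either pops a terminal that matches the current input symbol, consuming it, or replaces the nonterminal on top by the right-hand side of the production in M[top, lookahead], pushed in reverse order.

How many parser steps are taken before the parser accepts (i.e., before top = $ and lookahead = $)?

step 1: stack=$ S  input=num false num num $  — expand S -> F P num
step 2: stack=$ num P F  input=num false num num $  — expand F -> num
step 3: stack=$ num P num  input=num false num num $  — match num
step 4: stack=$ num P  input=false num num $  — expand P -> false F
step 5: stack=$ num F false  input=false num num $  — match false
step 6: stack=$ num F  input=num num $  — expand F -> num
step 7: stack=$ num num  input=num num $  — match num
step 8: stack=$ num  input=num $  — match num
Accept reached after 8 steps.

8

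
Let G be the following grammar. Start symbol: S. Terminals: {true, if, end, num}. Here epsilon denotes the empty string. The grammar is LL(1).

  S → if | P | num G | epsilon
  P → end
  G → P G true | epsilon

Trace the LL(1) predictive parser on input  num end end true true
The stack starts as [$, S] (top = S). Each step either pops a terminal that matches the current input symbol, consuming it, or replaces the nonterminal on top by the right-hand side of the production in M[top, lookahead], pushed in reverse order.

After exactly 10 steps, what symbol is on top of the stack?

step 1: stack=$ S  input=num end end true true $  — expand S → num G
step 2: stack=$ G num  input=num end end true true $  — match num
step 3: stack=$ G  input=end end true true $  — expand G → P G true
step 4: stack=$ true G P  input=end end true true $  — expand P → end
step 5: stack=$ true G end  input=end end true true $  — match end
step 6: stack=$ true G  input=end true true $  — expand G → P G true
step 7: stack=$ true true G P  input=end true true $  — expand P → end
step 8: stack=$ true true G end  input=end true true $  — match end
step 9: stack=$ true true G  input=true true $  — expand G → epsilon
step 10: stack=$ true true  input=true true $  — match true
Stack after step 10: $ true (top = true).

true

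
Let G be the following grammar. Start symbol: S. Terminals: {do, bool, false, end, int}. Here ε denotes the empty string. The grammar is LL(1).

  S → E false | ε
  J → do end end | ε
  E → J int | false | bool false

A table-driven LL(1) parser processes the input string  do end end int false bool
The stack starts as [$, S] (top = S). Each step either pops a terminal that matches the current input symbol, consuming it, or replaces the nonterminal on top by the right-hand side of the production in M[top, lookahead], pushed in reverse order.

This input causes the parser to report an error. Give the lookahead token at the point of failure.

bool

step 1: stack=$ S  input=do end end int false bool $  — expand S → E false
step 2: stack=$ false E  input=do end end int false bool $  — expand E → J int
step 3: stack=$ false int J  input=do end end int false bool $  — expand J → do end end
step 4: stack=$ false int end end do  input=do end end int false bool $  — match do
step 5: stack=$ false int end end  input=end end int false bool $  — match end
step 6: stack=$ false int end  input=end int false bool $  — match end
step 7: stack=$ false int  input=int false bool $  — match int
step 8: stack=$ false  input=false bool $  — match false
step 9: stack=$  input=bool $  — error: stack empty but input remains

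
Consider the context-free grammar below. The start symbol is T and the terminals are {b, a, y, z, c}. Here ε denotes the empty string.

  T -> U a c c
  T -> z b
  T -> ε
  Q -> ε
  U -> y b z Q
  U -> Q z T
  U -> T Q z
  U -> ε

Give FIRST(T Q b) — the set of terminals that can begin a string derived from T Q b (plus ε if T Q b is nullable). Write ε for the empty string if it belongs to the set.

FIRST(Q) = {ε}
FIRST(T) = {ε, a, y, z}  (via U a c c)
FIRST(U) = {ε, a, y, z}  (via Q z T, T Q z)
FIRST(T Q b): take FIRST of each symbol in turn, carrying on past any symbol whose FIRST contains ε; result {a, b, y, z}.

{a, b, y, z}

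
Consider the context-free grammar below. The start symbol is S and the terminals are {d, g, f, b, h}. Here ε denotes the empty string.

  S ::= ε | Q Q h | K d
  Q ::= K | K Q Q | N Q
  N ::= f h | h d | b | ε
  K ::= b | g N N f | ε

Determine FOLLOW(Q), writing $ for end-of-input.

FIRST(N) = {ε, b, f, h}
FIRST(K) = {ε, b, g}
FIRST(Q) = {ε, b, f, g, h}  (via K, K Q Q, N Q)
FIRST(S) = {ε, b, d, f, g, h}  (via Q Q h, K d)
FOLLOW(S) includes $ since S is the start symbol.
FOLLOW(S): S appears on no right-hand side. Thus FOLLOW(S) = {$}.
FOLLOW(Q): in S::=Q Q h (occurrence 1), Q is followed by Q h with FIRST {b, f, g, h}; in S::=Q Q h (occurrence 2), Q is followed by h with FIRST {h}; in Q::=K Q Q (occurrence 1), Q is followed by Q with FIRST {ε, b, f, g, h}; in Q::=K Q Q (occurrence 1), the suffix after Q is nullable (adds nothing new); in Q::=K Q Q (occurrence 2), the suffix after Q is empty (adds nothing new); in Q::=N Q, the suffix after Q is empty (adds nothing new). Thus FOLLOW(Q) = {b, f, g, h}.
FOLLOW(N): in Q::=N Q, N is followed by Q with FIRST {ε, b, f, g, h}; in Q::=N Q, the suffix after N is nullable, so FOLLOW(N) ⊇ FOLLOW(Q) = {b, f, g, h}; in K::=g N N f (occurrence 1), N is followed by N f with FIRST {b, f, h}; in K::=g N N f (occurrence 2), N is followed by f with FIRST {f}. Thus FOLLOW(N) = {b, f, g, h}.
FOLLOW(K): in S::=K d, K is followed by d with FIRST {d}; in Q::=K, the suffix after K is empty, so FOLLOW(K) ⊇ FOLLOW(Q) = {b, f, g, h}; in Q::=K Q Q, K is followed by Q Q with FIRST {ε, b, f, g, h}; in Q::=K Q Q, the suffix after K is nullable, so FOLLOW(K) ⊇ FOLLOW(Q) = {b, f, g, h}. Thus FOLLOW(K) = {b, d, f, g, h}.

{b, f, g, h}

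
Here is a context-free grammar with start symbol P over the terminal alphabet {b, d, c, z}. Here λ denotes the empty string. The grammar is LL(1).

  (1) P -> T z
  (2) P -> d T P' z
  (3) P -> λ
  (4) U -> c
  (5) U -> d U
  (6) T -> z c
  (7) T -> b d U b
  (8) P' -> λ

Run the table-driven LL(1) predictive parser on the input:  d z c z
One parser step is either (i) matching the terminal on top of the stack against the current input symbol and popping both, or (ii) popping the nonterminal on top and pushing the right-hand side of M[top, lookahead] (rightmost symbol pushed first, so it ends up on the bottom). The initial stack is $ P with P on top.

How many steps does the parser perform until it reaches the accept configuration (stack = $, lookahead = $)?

7

     Stack       Input      Action
  1  $ P         d z c z $  expand P -> d T P' z
  2  $ z P' T d  d z c z $  match d
  3  $ z P' T    z c z $    expand T -> z c
  4  $ z P' c z  z c z $    match z
  5  $ z P' c    c z $      match c
  6  $ z P'      z $        expand P' -> λ
  7  $ z         z $        match z
Accept reached after 7 steps.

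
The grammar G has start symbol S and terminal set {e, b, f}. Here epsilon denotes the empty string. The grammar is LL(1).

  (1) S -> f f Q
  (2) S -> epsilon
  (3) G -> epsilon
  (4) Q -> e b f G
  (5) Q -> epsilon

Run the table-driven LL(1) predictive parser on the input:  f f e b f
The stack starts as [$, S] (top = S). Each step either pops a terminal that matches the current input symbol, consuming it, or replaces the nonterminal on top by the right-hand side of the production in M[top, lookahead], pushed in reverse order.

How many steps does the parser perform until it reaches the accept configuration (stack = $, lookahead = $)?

     Stack      Input        Action
  1  $ S        f f e b f $  expand S -> f f Q
  2  $ Q f f    f f e b f $  match f
  3  $ Q f      f e b f $    match f
  4  $ Q        e b f $      expand Q -> e b f G
  5  $ G f b e  e b f $      match e
  6  $ G f b    b f $        match b
  7  $ G f      f $          match f
  8  $ G        $            expand G -> epsilon
Accept reached after 8 steps.

8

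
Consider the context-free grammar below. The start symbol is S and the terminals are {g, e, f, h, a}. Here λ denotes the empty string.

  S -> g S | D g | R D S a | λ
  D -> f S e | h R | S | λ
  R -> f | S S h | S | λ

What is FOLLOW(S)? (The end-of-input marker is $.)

FIRST(S): from S->g S we get {g}; from S->D g we get {a, f, g, h}; from S->R D S a we get {a, f, g, h}; from S->λ we get {λ}. So FIRST(S) = {λ, a, f, g, h}.
FIRST(D): from D->f S e we get {f}; from D->h R we get {h}; from D->S we get {λ, a, f, g, h}; from D->λ we get {λ}. So FIRST(D) = {λ, a, f, g, h}.
FIRST(R): from R->f we get {f}; from R->S S h we get {a, f, g, h}; from R->S we get {λ, a, f, g, h}; from R->λ we get {λ}. So FIRST(R) = {λ, a, f, g, h}.
FOLLOW(S) includes $ since S is the start symbol.
FOLLOW(D): in S->D g, D is followed by g with FIRST {g}; in S->R D S a, D is followed by S a with FIRST {a, f, g, h}. Thus FOLLOW(D) = {a, f, g, h}.
FOLLOW(R): in S->R D S a, R is followed by D S a with FIRST {a, f, g, h}; in D->h R, the suffix after R is empty, so FOLLOW(R) ⊇ FOLLOW(D) = {a, f, g, h}. Thus FOLLOW(R) = {a, f, g, h}.
FOLLOW(S): in S->g S, the suffix after S is empty (adds nothing new); in S->R D S a, S is followed by a with FIRST {a}; in D->f S e, S is followed by e with FIRST {e}; in D->S, the suffix after S is empty, so FOLLOW(S) ⊇ FOLLOW(D) = {a, f, g, h}; in R->S S h (occurrence 1), S is followed by S h with FIRST {a, f, g, h}; in R->S S h (occurrence 2), S is followed by h with FIRST {h}; in R->S, the suffix after S is empty, so FOLLOW(S) ⊇ FOLLOW(R) = {a, f, g, h}. Thus FOLLOW(S) = {$, a, e, f, g, h}.

{$, a, e, f, g, h}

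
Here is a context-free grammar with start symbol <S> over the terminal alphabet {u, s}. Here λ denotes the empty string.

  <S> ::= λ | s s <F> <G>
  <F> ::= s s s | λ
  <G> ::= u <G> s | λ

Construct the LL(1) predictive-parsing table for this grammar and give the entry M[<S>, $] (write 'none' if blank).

FIRST(<S>) = {λ, s}
FIRST(<F>) = {λ, s}
FIRST(<G>) = {λ, u}
FOLLOW(<S>) includes $ since <S> is the start symbol.
FOLLOW(<S>): <S> appears on no right-hand side. Thus FOLLOW(<S>) = {$}.
For <S> ::= λ: FIRST(λ) = {λ}, so it goes in M[<S>, t] for t ∈ {}; since λ ∈ FIRST, also for every t ∈ FOLLOW(<S>) = {$}.
For <S> ::= s s <F> <G>: FIRST(s s <F> <G>) = {s}, so it goes in M[<S>, t] for t ∈ {s}.

<S> ::= λ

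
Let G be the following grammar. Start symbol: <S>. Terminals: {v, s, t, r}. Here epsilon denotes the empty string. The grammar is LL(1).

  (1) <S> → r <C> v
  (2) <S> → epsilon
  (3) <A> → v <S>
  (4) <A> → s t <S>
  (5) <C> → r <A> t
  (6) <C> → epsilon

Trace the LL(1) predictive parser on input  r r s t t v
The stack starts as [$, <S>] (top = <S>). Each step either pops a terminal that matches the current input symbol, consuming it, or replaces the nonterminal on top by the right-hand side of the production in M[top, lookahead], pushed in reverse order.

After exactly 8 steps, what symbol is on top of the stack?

step 1: stack=$ <S>  input=r r s t t v $  — expand <S> → r <C> v
step 2: stack=$ v <C> r  input=r r s t t v $  — match r
step 3: stack=$ v <C>  input=r s t t v $  — expand <C> → r <A> t
step 4: stack=$ v t <A> r  input=r s t t v $  — match r
step 5: stack=$ v t <A>  input=s t t v $  — expand <A> → s t <S>
step 6: stack=$ v t <S> t s  input=s t t v $  — match s
step 7: stack=$ v t <S> t  input=t t v $  — match t
step 8: stack=$ v t <S>  input=t v $  — expand <S> → epsilon
Stack after step 8: $ v t (top = t).

t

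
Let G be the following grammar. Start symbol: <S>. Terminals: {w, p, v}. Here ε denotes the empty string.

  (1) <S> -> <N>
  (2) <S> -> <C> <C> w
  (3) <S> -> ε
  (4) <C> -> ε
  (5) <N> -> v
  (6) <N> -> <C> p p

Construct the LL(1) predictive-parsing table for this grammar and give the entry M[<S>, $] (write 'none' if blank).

FIRST(<C>) = {ε}
FIRST(<N>) = {p, v}  (via <C> p p)
FIRST(<S>) = {ε, p, v, w}  (via <N>, <C> <C> w)
FOLLOW(<S>) includes $ since <S> is the start symbol.
FOLLOW(<S>): <S> appears on no right-hand side. Thus FOLLOW(<S>) = {$}.
For <S> -> <N>: FIRST(<N>) = {p, v}, so it goes in M[<S>, t] for t ∈ {p, v}.
For <S> -> <C> <C> w: FIRST(<C> <C> w) = {w}, so it goes in M[<S>, t] for t ∈ {w}.
For <S> -> ε: FIRST(ε) = {ε}, so it goes in M[<S>, t] for t ∈ {}; since ε ∈ FIRST, also for every t ∈ FOLLOW(<S>) = {$}.

<S> -> ε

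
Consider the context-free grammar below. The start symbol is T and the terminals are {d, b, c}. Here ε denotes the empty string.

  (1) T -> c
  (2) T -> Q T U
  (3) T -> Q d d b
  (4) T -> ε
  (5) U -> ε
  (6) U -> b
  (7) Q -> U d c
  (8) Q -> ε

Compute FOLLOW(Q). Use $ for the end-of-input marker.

FIRST(U) = {ε, b}
FIRST(Q) = {ε, b, d}  (via U d c)
FIRST(T) = {ε, b, c, d}  (via Q T U, Q d d b)
FOLLOW(T) includes $ since T is the start symbol.
FOLLOW(T): in T->Q T U, T is followed by U with FIRST {ε, b}; in T->Q T U, the suffix after T is nullable (adds nothing new). Thus FOLLOW(T) = {$, b}.
FOLLOW(U): in T->Q T U, the suffix after U is empty, so FOLLOW(U) ⊇ FOLLOW(T) = {$, b}; in Q->U d c, U is followed by d c with FIRST {d}. Thus FOLLOW(U) = {$, b, d}.
FOLLOW(Q): in T->Q T U, Q is followed by T U with FIRST {ε, b, c, d}; in T->Q T U, the suffix after Q is nullable, so FOLLOW(Q) ⊇ FOLLOW(T) = {$, b}; in T->Q d d b, Q is followed by d d b with FIRST {d}. Thus FOLLOW(Q) = {$, b, c, d}.

{$, b, c, d}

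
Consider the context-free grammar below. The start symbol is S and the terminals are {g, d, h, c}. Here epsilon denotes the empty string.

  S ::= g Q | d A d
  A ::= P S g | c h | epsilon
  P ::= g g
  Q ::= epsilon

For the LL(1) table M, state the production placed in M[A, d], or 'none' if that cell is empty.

FIRST(S): from S::=g Q we get {g}; from S::=d A d we get {d}. So FIRST(S) = {d, g}.
FIRST(P): from P::=g g we get {g}. So FIRST(P) = {g}.
FIRST(Q): from Q::=epsilon we get {epsilon}. So FIRST(Q) = {epsilon}.
FIRST(A): from A::=P S g we get {g}; from A::=c h we get {c}; from A::=epsilon we get {epsilon}. So FIRST(A) = {epsilon, c, g}.
FOLLOW(S) includes $ since S is the start symbol.
FOLLOW(A): in S::=d A d, A is followed by d with FIRST {d}. Thus FOLLOW(A) = {d}.
For A ::= P S g: FIRST(P S g) = {g}, so it goes in M[A, t] for t ∈ {g}.
For A ::= c h: FIRST(c h) = {c}, so it goes in M[A, t] for t ∈ {c}.
For A ::= epsilon: FIRST(epsilon) = {epsilon}, so it goes in M[A, t] for t ∈ {}; since epsilon ∈ FIRST, also for every t ∈ FOLLOW(A) = {d}.

A ::= epsilon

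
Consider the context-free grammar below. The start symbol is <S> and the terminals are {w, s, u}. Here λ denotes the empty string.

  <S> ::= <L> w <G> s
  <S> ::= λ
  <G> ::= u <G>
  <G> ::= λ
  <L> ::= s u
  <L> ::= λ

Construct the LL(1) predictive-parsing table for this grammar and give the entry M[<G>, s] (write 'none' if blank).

<G> ::= λ

FIRST(<G>): from <G>::=u <G> we get {u}; from <G>::=λ we get {λ}. So FIRST(<G>) = {λ, u}.
FIRST(<L>): from <L>::=s u we get {s}; from <L>::=λ we get {λ}. So FIRST(<L>) = {λ, s}.
FIRST(<S>): from <S>::=<L> w <G> s we get {s, w}; from <S>::=λ we get {λ}. So FIRST(<S>) = {λ, s, w}.
FOLLOW(<S>) includes $ since <S> is the start symbol.
FOLLOW(<G>): in <S>::=<L> w <G> s, <G> is followed by s with FIRST {s}; in <G>::=u <G>, the suffix after <G> is empty (adds nothing new). Thus FOLLOW(<G>) = {s}.
For <G> ::= u <G>: FIRST(u <G>) = {u}, so it goes in M[<G>, t] for t ∈ {u}.
For <G> ::= λ: FIRST(λ) = {λ}, so it goes in M[<G>, t] for t ∈ {}; since λ ∈ FIRST, also for every t ∈ FOLLOW(<G>) = {s}.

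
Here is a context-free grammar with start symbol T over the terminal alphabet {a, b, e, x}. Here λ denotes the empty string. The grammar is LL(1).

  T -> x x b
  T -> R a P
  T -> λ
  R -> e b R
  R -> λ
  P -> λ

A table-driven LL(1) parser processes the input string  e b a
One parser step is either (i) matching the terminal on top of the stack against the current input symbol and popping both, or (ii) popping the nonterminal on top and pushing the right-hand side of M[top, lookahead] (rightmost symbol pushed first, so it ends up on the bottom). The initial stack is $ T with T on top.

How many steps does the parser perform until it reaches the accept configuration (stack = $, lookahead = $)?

     Stack        Input    Action
  1  $ T          e b a $  expand T -> R a P
  2  $ P a R      e b a $  expand R -> e b R
  3  $ P a R b e  e b a $  match e
  4  $ P a R b    b a $    match b
  5  $ P a R      a $      expand R -> λ
  6  $ P a        a $      match a
  7  $ P          $        expand P -> λ
Accept reached after 7 steps.

7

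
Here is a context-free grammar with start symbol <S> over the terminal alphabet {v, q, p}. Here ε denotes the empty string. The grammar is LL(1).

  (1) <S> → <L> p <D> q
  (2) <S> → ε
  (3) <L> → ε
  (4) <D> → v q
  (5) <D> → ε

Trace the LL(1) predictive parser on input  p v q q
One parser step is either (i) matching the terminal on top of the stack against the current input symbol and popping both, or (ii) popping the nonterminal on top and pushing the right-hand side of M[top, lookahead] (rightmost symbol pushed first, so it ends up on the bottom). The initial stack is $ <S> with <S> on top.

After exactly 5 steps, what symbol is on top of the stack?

step 1: stack=$ <S>  input=p v q q $  — expand <S> → <L> p <D> q
step 2: stack=$ q <D> p <L>  input=p v q q $  — expand <L> → ε
step 3: stack=$ q <D> p  input=p v q q $  — match p
step 4: stack=$ q <D>  input=v q q $  — expand <D> → v q
step 5: stack=$ q q v  input=v q q $  — match v
Stack after step 5: $ q q (top = q).

q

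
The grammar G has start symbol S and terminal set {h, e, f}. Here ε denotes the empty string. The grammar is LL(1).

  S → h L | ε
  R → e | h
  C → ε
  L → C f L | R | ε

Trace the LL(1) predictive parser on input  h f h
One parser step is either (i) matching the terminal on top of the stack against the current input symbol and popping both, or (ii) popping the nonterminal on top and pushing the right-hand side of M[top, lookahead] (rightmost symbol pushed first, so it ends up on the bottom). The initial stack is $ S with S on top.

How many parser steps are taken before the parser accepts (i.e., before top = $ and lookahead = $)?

8

step 1: stack=$ S  input=h f h $  — expand S → h L
step 2: stack=$ L h  input=h f h $  — match h
step 3: stack=$ L  input=f h $  — expand L → C f L
step 4: stack=$ L f C  input=f h $  — expand C → ε
step 5: stack=$ L f  input=f h $  — match f
step 6: stack=$ L  input=h $  — expand L → R
step 7: stack=$ R  input=h $  — expand R → h
step 8: stack=$ h  input=h $  — match h
Accept reached after 8 steps.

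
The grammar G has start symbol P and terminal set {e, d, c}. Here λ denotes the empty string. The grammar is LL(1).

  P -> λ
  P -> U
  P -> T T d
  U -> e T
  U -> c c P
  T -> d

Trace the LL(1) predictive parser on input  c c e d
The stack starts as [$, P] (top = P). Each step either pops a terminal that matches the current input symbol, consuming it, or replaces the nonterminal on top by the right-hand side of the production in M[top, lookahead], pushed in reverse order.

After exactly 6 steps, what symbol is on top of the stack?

e

     Stack    Input      Action
  1  $ P      c c e d $  expand P -> U
  2  $ U      c c e d $  expand U -> c c P
  3  $ P c c  c c e d $  match c
  4  $ P c    c e d $    match c
  5  $ P      e d $      expand P -> U
  6  $ U      e d $      expand U -> e T
Stack after step 6: $ T e (top = e).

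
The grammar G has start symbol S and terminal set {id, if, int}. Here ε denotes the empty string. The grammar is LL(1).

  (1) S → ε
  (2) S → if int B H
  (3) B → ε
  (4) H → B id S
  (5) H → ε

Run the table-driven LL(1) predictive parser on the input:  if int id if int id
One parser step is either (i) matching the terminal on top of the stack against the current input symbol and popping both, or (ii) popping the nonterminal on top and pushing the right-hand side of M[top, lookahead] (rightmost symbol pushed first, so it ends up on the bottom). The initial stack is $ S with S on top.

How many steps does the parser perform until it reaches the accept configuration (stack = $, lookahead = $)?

      Stack         Input                  Action
   1  $ S           if int id if int id $  expand S → if int B H
   2  $ H B int if  if int id if int id $  match if
   3  $ H B int     int id if int id $     match int
   4  $ H B         id if int id $         expand B → ε
   5  $ H           id if int id $         expand H → B id S
   6  $ S id B      id if int id $         expand B → ε
   7  $ S id        id if int id $         match id
   8  $ S           if int id $            expand S → if int B H
   9  $ H B int if  if int id $            match if
  10  $ H B int     int id $               match int
  11  $ H B         id $                   expand B → ε
  12  $ H           id $                   expand H → B id S
  13  $ S id B      id $                   expand B → ε
  14  $ S id        id $                   match id
  15  $ S           $                      expand S → ε
Accept reached after 15 steps.

15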